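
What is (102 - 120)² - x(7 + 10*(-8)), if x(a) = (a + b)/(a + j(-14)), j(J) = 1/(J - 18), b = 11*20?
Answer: 253964/779 ≈ 326.01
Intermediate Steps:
b = 220
j(J) = 1/(-18 + J)
x(a) = (220 + a)/(-1/32 + a) (x(a) = (a + 220)/(a + 1/(-18 - 14)) = (220 + a)/(a + 1/(-32)) = (220 + a)/(a - 1/32) = (220 + a)/(-1/32 + a))
(102 - 120)² - x(7 + 10*(-8)) = (102 - 120)² - 32*(220 + (7 + 10*(-8)))/(-1 + 32*(7 + 10*(-8))) = (-18)² - 32*(220 + (7 - 80))/(-1 + 32*(7 - 80)) = 324 - 32*(220 - 73)/(-1 + 32*(-73)) = 324 - 32*147/(-1 - 2336) = 324 - 32*147/(-2337) = 324 - 32*(-1)*147/2337 = 324 - 1*(-1568/779) = 324 + 1568/779 = 253964/779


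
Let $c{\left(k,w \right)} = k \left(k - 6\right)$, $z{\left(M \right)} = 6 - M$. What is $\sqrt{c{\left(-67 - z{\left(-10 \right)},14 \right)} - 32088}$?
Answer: $i \sqrt{24701} \approx 157.17 i$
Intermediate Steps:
$c{\left(k,w \right)} = k \left(-6 + k\right)$
$\sqrt{c{\left(-67 - z{\left(-10 \right)},14 \right)} - 32088} = \sqrt{\left(-67 - \left(6 - -10\right)\right) \left(-6 - \left(73 + 10\right)\right) - 32088} = \sqrt{\left(-67 - \left(6 + 10\right)\right) \left(-6 - 83\right) - 32088} = \sqrt{\left(-67 - 16\right) \left(-6 - 83\right) - 32088} = \sqrt{- 83 \left(-6 - 83\right) - 32088} = \sqrt{\left(-83\right) \left(-89\right) - 32088} = \sqrt{7387 - 32088} = \sqrt{-24701} = i \sqrt{24701}$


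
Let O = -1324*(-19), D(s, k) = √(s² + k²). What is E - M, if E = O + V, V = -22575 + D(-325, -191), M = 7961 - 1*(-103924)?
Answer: -109304 + √142106 ≈ -1.0893e+5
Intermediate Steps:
D(s, k) = √(k² + s²)
O = 25156
M = 111885 (M = 7961 + 103924 = 111885)
V = -22575 + √142106 (V = -22575 + √((-191)² + (-325)²) = -22575 + √(36481 + 105625) = -22575 + √142106 ≈ -22198.)
E = 2581 + √142106 (E = 25156 + (-22575 + √142106) = 2581 + √142106 ≈ 2958.0)
E - M = (2581 + √142106) - 1*111885 = (2581 + √142106) - 111885 = -109304 + √142106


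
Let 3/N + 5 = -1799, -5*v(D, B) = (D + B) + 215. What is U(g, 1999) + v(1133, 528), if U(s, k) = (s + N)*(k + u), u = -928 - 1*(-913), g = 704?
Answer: 3148786164/2255 ≈ 1.3964e+6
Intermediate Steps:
v(D, B) = -43 - B/5 - D/5 (v(D, B) = -((D + B) + 215)/5 = -((B + D) + 215)/5 = -(215 + B + D)/5 = -43 - B/5 - D/5)
N = -3/1804 (N = 3/(-5 - 1799) = 3/(-1804) = 3*(-1/1804) = -3/1804 ≈ -0.0016630)
u = -15 (u = -928 + 913 = -15)
U(s, k) = (-15 + k)*(-3/1804 + s) (U(s, k) = (s - 3/1804)*(k - 15) = (-3/1804 + s)*(-15 + k) = (-15 + k)*(-3/1804 + s))
U(g, 1999) + v(1133, 528) = (45/1804 - 15*704 - 3/1804*1999 + 1999*704) + (-43 - ⅕*528 - ⅕*1133) = (45/1804 - 10560 - 5997/1804 + 1407296) + (-43 - 528/5 - 1133/5) = 629926448/451 - 1876/5 = 3148786164/2255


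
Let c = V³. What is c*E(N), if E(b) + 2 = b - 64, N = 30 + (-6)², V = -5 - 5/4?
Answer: 0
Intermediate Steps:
V = -25/4 (V = -5 - 5/4 = -25/4 ≈ -6.2500)
c = -15625/64 (c = (-25/4)³ = -15625/64 ≈ -244.14)
N = 66 (N = 30 + 36 = 66)
E(b) = -66 + b (E(b) = -2 + (b - 64) = -2 + (-64 + b) = -66 + b)
c*E(N) = -15625*(-66 + 66)/64 = -15625/64*0 = 0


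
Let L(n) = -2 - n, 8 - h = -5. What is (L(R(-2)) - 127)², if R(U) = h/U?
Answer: 60025/4 ≈ 15006.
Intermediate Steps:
h = 13 (h = 8 - 1*(-5) = 8 + 5 = 13)
R(U) = 13/U
(L(R(-2)) - 127)² = ((-2 - 13/(-2)) - 127)² = ((-2 - 13*(-1)/2) - 127)² = ((-2 - 1*(-13/2)) - 127)² = ((-2 + 13/2) - 127)² = (9/2 - 127)² = (-245/2)² = 60025/4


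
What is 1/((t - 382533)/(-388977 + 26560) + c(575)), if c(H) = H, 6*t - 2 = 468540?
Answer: 1087251/626082653 ≈ 0.0017366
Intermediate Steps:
t = 234271/3 (t = ⅓ + (⅙)*468540 = ⅓ + 78090 = 234271/3 ≈ 78090.)
1/((t - 382533)/(-388977 + 26560) + c(575)) = 1/((234271/3 - 382533)/(-388977 + 26560) + 575) = 1/(-913328/3/(-362417) + 575) = 1/(-913328/3*(-1/362417) + 575) = 1/(913328/1087251 + 575) = 1/(626082653/1087251) = 1087251/626082653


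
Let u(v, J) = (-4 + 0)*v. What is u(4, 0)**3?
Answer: -4096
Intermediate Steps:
u(v, J) = -4*v
u(4, 0)**3 = (-4*4)**3 = (-16)**3 = -4096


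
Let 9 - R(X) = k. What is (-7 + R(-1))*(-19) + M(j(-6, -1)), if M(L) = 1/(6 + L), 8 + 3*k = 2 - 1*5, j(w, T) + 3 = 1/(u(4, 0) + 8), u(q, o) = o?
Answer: -8051/75 ≈ -107.35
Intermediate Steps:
j(w, T) = -23/8 (j(w, T) = -3 + 1/(0 + 8) = -3 + 1/8 = -3 + ⅛ = -23/8)
k = -11/3 (k = -8/3 + (2 - 1*5)/3 = -8/3 + (2 - 5)/3 = -8/3 + (⅓)*(-3) = -8/3 - 1 = -11/3 ≈ -3.6667)
R(X) = 38/3 (R(X) = 9 - 1*(-11/3) = 9 + 11/3 = 38/3)
(-7 + R(-1))*(-19) + M(j(-6, -1)) = (-7 + 38/3)*(-19) + 1/(6 - 23/8) = (17/3)*(-19) + 1/(25/8) = -323/3 + 8/25 = -8051/75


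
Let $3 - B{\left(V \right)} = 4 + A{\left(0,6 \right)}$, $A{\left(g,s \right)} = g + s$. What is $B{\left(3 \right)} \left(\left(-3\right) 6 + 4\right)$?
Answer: $98$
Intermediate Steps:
$B{\left(V \right)} = -7$ ($B{\left(V \right)} = 3 - \left(4 + \left(0 + 6\right)\right) = 3 - \left(4 + 6\right) = 3 - 10 = -7$)
$B{\left(3 \right)} \left(\left(-3\right) 6 + 4\right) = - 7 \left(\left(-3\right) 6 + 4\right) = - 7 \left(-18 + 4\right) = \left(-7\right) \left(-14\right) = 98$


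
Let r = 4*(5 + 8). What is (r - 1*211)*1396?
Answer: -221964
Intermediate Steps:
r = 52 (r = 4*13 = 52)
(r - 1*211)*1396 = (52 - 1*211)*1396 = (52 - 211)*1396 = -159*1396 = -221964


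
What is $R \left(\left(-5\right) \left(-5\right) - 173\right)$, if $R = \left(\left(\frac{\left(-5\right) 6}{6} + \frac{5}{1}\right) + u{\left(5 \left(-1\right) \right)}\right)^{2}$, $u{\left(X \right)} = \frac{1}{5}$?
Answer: $- \frac{148}{25} \approx -5.92$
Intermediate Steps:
$u{\left(X \right)} = \frac{1}{5}$
$R = \frac{1}{25}$ ($R = \left(\left(\frac{\left(-5\right) 6}{6} + \frac{5}{1}\right) + \frac{1}{5}\right)^{2} = \left(\left(\left(-30\right) \frac{1}{6} + 5 \cdot 1\right) + \frac{1}{5}\right)^{2} = \left(\left(-5 + 5\right) + \frac{1}{5}\right)^{2} = \left(0 + \frac{1}{5}\right)^{2} = \left(\frac{1}{5}\right)^{2} = \frac{1}{25} \approx 0.04$)
$R \left(\left(-5\right) \left(-5\right) - 173\right) = \frac{\left(-5\right) \left(-5\right) - 173}{25} = \frac{25 - 173}{25} = \frac{1}{25} \left(-148\right) = - \frac{148}{25}$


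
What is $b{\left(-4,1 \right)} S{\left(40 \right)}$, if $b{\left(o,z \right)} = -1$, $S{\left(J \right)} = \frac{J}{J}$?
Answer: $-1$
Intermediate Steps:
$S{\left(J \right)} = 1$
$b{\left(-4,1 \right)} S{\left(40 \right)} = \left(-1\right) 1 = -1$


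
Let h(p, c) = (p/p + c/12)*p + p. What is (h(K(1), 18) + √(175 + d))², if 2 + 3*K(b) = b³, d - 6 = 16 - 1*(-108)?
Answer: 11029/36 - 7*√305/3 ≈ 265.61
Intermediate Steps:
d = 130 (d = 6 + (16 - 1*(-108)) = 6 + (16 + 108) = 6 + 124 = 130)
K(b) = -⅔ + b³/3
h(p, c) = p + p*(1 + c/12) (h(p, c) = (1 + c*(1/12))*p + p = (1 + c/12)*p + p = p*(1 + c/12) + p = p + p*(1 + c/12))
(h(K(1), 18) + √(175 + d))² = ((-⅔ + (⅓)*1³)*(24 + 18)/12 + √(175 + 130))² = ((1/12)*(-⅔ + (⅓)*1)*42 + √305)² = ((1/12)*(-⅔ + ⅓)*42 + √305)² = ((1/12)*(-⅓)*42 + √305)² = (-7/6 + √305)²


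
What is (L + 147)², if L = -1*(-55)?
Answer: 40804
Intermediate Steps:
L = 55
(L + 147)² = (55 + 147)² = 202² = 40804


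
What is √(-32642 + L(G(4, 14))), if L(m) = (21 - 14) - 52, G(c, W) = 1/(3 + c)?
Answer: I*√32687 ≈ 180.8*I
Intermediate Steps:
L(m) = -45 (L(m) = 7 - 52 = -45)
√(-32642 + L(G(4, 14))) = √(-32642 - 45) = √(-32687) = I*√32687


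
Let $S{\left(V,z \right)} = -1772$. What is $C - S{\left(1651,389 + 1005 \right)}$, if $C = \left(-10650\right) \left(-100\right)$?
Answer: $1066772$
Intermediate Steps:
$C = 1065000$
$C - S{\left(1651,389 + 1005 \right)} = 1065000 - -1772 = 1065000 + 1772 = 1066772$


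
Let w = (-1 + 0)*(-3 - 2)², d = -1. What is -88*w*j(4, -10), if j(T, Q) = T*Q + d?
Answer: -90200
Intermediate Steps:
j(T, Q) = -1 + Q*T (j(T, Q) = T*Q - 1 = Q*T - 1 = -1 + Q*T)
w = -25 (w = -1*(-5)² = -1*25 = -25)
-88*w*j(4, -10) = -88*(-25)*(-1 - 10*4) = -(-2200)*(-1 - 40) = -(-2200)*(-41) = -1*90200 = -90200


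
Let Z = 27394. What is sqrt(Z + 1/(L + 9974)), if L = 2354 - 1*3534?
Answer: sqrt(2118499548578)/8794 ≈ 165.51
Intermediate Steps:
L = -1180 (L = 2354 - 3534 = -1180)
sqrt(Z + 1/(L + 9974)) = sqrt(27394 + 1/(-1180 + 9974)) = sqrt(27394 + 1/8794) = sqrt(240902837/8794) = sqrt(2118499548578)/8794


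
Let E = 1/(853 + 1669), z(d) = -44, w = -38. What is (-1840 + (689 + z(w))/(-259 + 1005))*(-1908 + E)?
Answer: 6602005640125/1881412 ≈ 3.5091e+6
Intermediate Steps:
E = 1/2522 ≈ 0.00039651
(-1840 + (689 + z(w))/(-259 + 1005))*(-1908 + E) = (-1840 + (689 - 44)/(-259 + 1005))*(-1908 + 1/2522) = (-1840 + 645/746)*(-4811975/2522) = -1371995/746*(-4811975/2522) = 6602005640125/1881412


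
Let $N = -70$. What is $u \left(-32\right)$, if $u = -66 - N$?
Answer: $-128$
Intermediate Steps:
$u = 4$ ($u = -66 - -70 = -66 + 70 = 4$)
$u \left(-32\right) = 4 \left(-32\right) = -128$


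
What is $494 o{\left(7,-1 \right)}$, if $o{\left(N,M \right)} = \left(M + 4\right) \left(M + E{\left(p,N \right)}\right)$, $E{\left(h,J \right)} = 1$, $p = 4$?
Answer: $0$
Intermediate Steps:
$o{\left(N,M \right)} = \left(1 + M\right) \left(4 + M\right)$ ($o{\left(N,M \right)} = \left(M + 4\right) \left(M + 1\right) = \left(4 + M\right) \left(1 + M\right) = \left(1 + M\right) \left(4 + M\right)$)
$494 o{\left(7,-1 \right)} = 494 \left(4 + \left(-1\right)^{2} + 5 \left(-1\right)\right) = 494 \left(4 + 1 - 5\right) = 494 \cdot 0 = 0$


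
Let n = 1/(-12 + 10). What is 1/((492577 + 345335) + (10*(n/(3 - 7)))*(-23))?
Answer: 4/3351533 ≈ 1.1935e-6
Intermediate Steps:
n = -1/2 (n = 1/(-2) = -1/2 ≈ -0.50000)
1/((492577 + 345335) + (10*(n/(3 - 7)))*(-23)) = 1/((492577 + 345335) + (10*(-1/(2*(3 - 7))))*(-23)) = 1/(837912 + (10*(-1/2/(-4)))*(-23)) = 1/(837912 + (10*(-1/2*(-1/4)))*(-23)) = 1/(837912 + (10*(1/8))*(-23)) = 1/(837912 + (5/4)*(-23)) = 1/(837912 - 115/4) = 1/(3351533/4) = 4/3351533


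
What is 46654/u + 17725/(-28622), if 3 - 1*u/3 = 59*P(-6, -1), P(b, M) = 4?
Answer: -1347720563/20006778 ≈ -67.363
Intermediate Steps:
u = -699 (u = 9 - 177*4 = 9 - 3*236 = 9 - 708 = -699)
46654/u + 17725/(-28622) = 46654/(-699) + 17725/(-28622) = 46654*(-1/699) + 17725*(-1/28622) = -46654/699 - 17725/28622 = -1347720563/20006778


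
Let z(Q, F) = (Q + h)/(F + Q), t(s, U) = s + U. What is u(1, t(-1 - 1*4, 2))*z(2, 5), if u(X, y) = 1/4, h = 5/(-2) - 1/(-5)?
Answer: -3/280 ≈ -0.010714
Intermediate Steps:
h = -23/10 (h = 5*(-½) - 1*(-⅕) = -5/2 + ⅕ = -23/10 ≈ -2.3000)
t(s, U) = U + s
z(Q, F) = (-23/10 + Q)/(F + Q) (z(Q, F) = (Q - 23/10)/(F + Q) = (-23/10 + Q)/(F + Q))
u(X, y) = ¼
u(1, t(-1 - 1*4, 2))*z(2, 5) = ((-23/10 + 2)/(5 + 2))/4 = (-3/10/7)/4 = ((⅐)*(-3/10))/4 = (¼)*(-3/70) = -3/280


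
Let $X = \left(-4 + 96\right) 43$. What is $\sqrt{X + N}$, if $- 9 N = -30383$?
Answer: $\frac{\sqrt{65987}}{3} \approx 85.626$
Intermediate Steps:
$X = 3956$ ($X = 92 \cdot 43 = 3956$)
$N = \frac{30383}{9}$ ($N = \left(- \frac{1}{9}\right) \left(-30383\right) = \frac{30383}{9} \approx 3375.9$)
$\sqrt{X + N} = \sqrt{3956 + \frac{30383}{9}} = \sqrt{\frac{65987}{9}} = \frac{\sqrt{65987}}{3}$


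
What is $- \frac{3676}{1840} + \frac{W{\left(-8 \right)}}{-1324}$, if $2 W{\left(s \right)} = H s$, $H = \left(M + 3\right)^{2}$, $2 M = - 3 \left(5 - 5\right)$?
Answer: $- \frac{300049}{152260} \approx -1.9706$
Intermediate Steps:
$M = 0$ ($M = \frac{\left(-3\right) \left(5 - 5\right)}{2} = \frac{\left(-3\right) 0}{2} = \frac{1}{2} \cdot 0 = 0$)
$H = 9$ ($H = \left(0 + 3\right)^{2} = 3^{2} = 9$)
$W{\left(s \right)} = \frac{9 s}{2}$
$- \frac{3676}{1840} + \frac{W{\left(-8 \right)}}{-1324} = - \frac{3676}{1840} + \frac{\frac{9}{2} \left(-8\right)}{-1324} = \left(-3676\right) \frac{1}{1840} - - \frac{9}{331} = - \frac{919}{460} + \frac{9}{331} = - \frac{300049}{152260}$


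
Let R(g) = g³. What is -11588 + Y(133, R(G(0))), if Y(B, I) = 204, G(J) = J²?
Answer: -11384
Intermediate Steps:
-11588 + Y(133, R(G(0))) = -11588 + 204 = -11384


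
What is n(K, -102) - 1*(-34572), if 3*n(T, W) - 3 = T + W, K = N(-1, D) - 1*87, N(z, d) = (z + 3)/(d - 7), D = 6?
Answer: 103528/3 ≈ 34509.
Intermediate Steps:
N(z, d) = (3 + z)/(-7 + d)
K = -89 (K = (3 - 1)/(-7 + 6) - 1*87 = 2/(-1) - 87 = -1*2 - 87 = -2 - 87 = -89)
n(T, W) = 1 + T/3 + W/3 (n(T, W) = 1 + (T + W)/3 = 1 + (T/3 + W/3) = 1 + T/3 + W/3)
n(K, -102) - 1*(-34572) = (1 + (⅓)*(-89) + (⅓)*(-102)) - 1*(-34572) = (1 - 89/3 - 34) + 34572 = -188/3 + 34572 = 103528/3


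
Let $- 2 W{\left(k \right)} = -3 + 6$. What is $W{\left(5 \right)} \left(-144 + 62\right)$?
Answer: $123$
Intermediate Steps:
$W{\left(k \right)} = - \frac{3}{2}$ ($W{\left(k \right)} = - \frac{-3 + 6}{2} = \left(- \frac{1}{2}\right) 3 = - \frac{3}{2}$)
$W{\left(5 \right)} \left(-144 + 62\right) = - \frac{3 \left(-144 + 62\right)}{2} = \left(- \frac{3}{2}\right) \left(-82\right) = 123$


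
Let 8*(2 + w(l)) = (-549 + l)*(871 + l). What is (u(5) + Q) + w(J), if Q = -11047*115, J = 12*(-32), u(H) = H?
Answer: -10617587/8 ≈ -1.3272e+6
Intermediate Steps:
J = -384
w(l) = -2 + (-549 + l)*(871 + l)/8 (w(l) = -2 + ((-549 + l)*(871 + l))/8 = -2 + (-549 + l)*(871 + l)/8)
Q = -1270405
(u(5) + Q) + w(J) = (5 - 1270405) + (-478195/8 + (1/8)*(-384)**2 + (161/4)*(-384)) = -1270400 + (-478195/8 + (1/8)*147456 - 15456) = -1270400 + (-478195/8 + 18432 - 15456) = -1270400 - 454387/8 = -10617587/8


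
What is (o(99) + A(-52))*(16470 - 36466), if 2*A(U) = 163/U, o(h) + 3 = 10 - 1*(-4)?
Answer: -4904019/26 ≈ -1.8862e+5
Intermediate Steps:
o(h) = 11 (o(h) = -3 + (10 - 1*(-4)) = -3 + (10 + 4) = -3 + 14 = 11)
A(U) = 163/(2*U) (A(U) = (163/U)/2 = 163/(2*U))
(o(99) + A(-52))*(16470 - 36466) = (11 + (163/2)/(-52))*(16470 - 36466) = (11 + (163/2)*(-1/52))*(-19996) = (11 - 163/104)*(-19996) = (981/104)*(-19996) = -4904019/26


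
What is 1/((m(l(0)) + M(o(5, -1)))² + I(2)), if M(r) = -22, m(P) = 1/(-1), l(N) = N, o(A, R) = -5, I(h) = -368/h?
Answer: 1/345 ≈ 0.0028986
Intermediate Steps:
m(P) = -1
1/((m(l(0)) + M(o(5, -1)))² + I(2)) = 1/((-1 - 22)² - 368/2) = 1/((-23)² - 368*½) = 1/(529 - 184) = 1/345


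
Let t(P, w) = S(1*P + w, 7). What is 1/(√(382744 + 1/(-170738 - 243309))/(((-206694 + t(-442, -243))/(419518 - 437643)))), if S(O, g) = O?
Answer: 7151*√65615686334571449/99046253104375 ≈ 0.018494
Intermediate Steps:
t(P, w) = P + w (t(P, w) = 1*P + w = P + w)
1/(√(382744 + 1/(-170738 - 243309))/(((-206694 + t(-442, -243))/(419518 - 437643)))) = 1/(√(382744 + 1/(-170738 - 243309))/(((-206694 + (-442 - 243))/(419518 - 437643)))) = 1/(√(382744 + 1/(-414047))/(((-206694 - 685)/(-18125)))) = 1/(√(382744 - 1/414047)/((-207379*(-1/18125)))) = 1/(√(158474004967/414047)/(7151/625)) = 1/((√65615686334571449/414047)*(625/7151)) = 1/(625*√65615686334571449/2960850097) = 7151*√65615686334571449/99046253104375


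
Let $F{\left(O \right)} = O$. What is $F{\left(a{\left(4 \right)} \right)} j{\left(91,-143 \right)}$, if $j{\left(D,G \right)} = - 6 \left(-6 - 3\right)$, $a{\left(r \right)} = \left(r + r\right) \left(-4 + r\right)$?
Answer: $0$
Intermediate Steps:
$a{\left(r \right)} = 2 r \left(-4 + r\right)$
$j{\left(D,G \right)} = 54$ ($j{\left(D,G \right)} = \left(-6\right) \left(-9\right) = 54$)
$F{\left(a{\left(4 \right)} \right)} j{\left(91,-143 \right)} = 2 \cdot 4 \left(-4 + 4\right) 54 = 2 \cdot 4 \cdot 0 \cdot 54 = 0 \cdot 54 = 0$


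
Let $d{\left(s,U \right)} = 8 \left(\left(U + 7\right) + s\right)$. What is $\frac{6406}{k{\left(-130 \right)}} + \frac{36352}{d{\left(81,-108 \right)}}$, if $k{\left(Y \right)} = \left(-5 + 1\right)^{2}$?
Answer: $\frac{6927}{40} \approx 173.18$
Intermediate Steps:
$k{\left(Y \right)} = 16$ ($k{\left(Y \right)} = \left(-4\right)^{2} = 16$)
$d{\left(s,U \right)} = 56 + 8 U + 8 s$ ($d{\left(s,U \right)} = 8 \left(\left(7 + U\right) + s\right) = 8 \left(7 + U + s\right) = 56 + 8 U + 8 s$)
$\frac{6406}{k{\left(-130 \right)}} + \frac{36352}{d{\left(81,-108 \right)}} = \frac{6406}{16} + \frac{36352}{56 + 8 \left(-108\right) + 8 \cdot 81} = 6406 \cdot \frac{1}{16} + \frac{36352}{56 - 864 + 648} = \frac{3203}{8} + \frac{36352}{-160} = \frac{3203}{8} + 36352 \left(- \frac{1}{160}\right) = \frac{3203}{8} - \frac{1136}{5} = \frac{6927}{40}$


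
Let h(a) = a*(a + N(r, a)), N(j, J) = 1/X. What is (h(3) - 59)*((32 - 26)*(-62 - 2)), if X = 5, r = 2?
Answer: 94848/5 ≈ 18970.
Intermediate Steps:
N(j, J) = ⅕ (N(j, J) = 1/5 = ⅕)
h(a) = a*(⅕ + a) (h(a) = a*(a + ⅕) = a*(⅕ + a))
(h(3) - 59)*((32 - 26)*(-62 - 2)) = (3*(⅕ + 3) - 59)*((32 - 26)*(-62 - 2)) = (3*(16/5) - 59)*(6*(-64)) = (48/5 - 59)*(-384) = -247/5*(-384) = 94848/5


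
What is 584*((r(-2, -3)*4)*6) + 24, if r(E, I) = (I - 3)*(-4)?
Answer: 336408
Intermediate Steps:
r(E, I) = 12 - 4*I (r(E, I) = (-3 + I)*(-4) = 12 - 4*I)
584*((r(-2, -3)*4)*6) + 24 = 584*(((12 - 4*(-3))*4)*6) + 24 = 584*(((12 + 12)*4)*6) + 24 = 584*((24*4)*6) + 24 = 584*(96*6) + 24 = 584*576 + 24 = 336384 + 24 = 336408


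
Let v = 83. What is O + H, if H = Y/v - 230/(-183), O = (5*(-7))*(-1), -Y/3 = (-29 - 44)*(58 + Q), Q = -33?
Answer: 1552630/15189 ≈ 102.22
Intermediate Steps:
Y = 5475 (Y = -3*(-29 - 44)*(58 - 33) = -(-219)*25 = -3*(-1825) = 5475)
O = 35 (O = -35*(-1) = 35)
H = 1021015/15189 (H = 5475/83 - 230/(-183) = 5475*(1/83) - 230*(-1/183) = 5475/83 + 230/183 = 1021015/15189 ≈ 67.221)
O + H = 35 + 1021015/15189 = 1552630/15189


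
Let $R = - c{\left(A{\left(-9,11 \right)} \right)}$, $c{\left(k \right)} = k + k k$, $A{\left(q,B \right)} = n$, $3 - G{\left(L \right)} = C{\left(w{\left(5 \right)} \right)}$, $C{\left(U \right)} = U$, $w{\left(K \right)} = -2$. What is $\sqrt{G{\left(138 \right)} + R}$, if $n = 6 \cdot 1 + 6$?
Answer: $i \sqrt{151} \approx 12.288 i$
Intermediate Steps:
$n = 12$ ($n = 6 + 6 = 12$)
$G{\left(L \right)} = 5$ ($G{\left(L \right)} = 3 - -2 = 3 + 2 = 5$)
$A{\left(q,B \right)} = 12$
$c{\left(k \right)} = k + k^{2}$
$R = -156$ ($R = - 12 \left(1 + 12\right) = - 12 \cdot 13 = \left(-1\right) 156 = -156$)
$\sqrt{G{\left(138 \right)} + R} = \sqrt{5 - 156} = \sqrt{-151} = i \sqrt{151}$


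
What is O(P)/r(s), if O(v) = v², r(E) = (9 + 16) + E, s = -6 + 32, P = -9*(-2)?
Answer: 108/17 ≈ 6.3529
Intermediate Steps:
P = 18
s = 26
r(E) = 25 + E
O(P)/r(s) = 18²/(25 + 26) = 324/51 = 324*(1/51) = 108/17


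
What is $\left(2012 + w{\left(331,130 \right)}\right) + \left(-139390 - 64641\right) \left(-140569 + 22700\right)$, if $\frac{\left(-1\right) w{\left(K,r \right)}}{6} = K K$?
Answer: $24048274585$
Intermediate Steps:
$w{\left(K,r \right)} = - 6 K^{2}$ ($w{\left(K,r \right)} = - 6 K K = - 6 K^{2}$)
$\left(2012 + w{\left(331,130 \right)}\right) + \left(-139390 - 64641\right) \left(-140569 + 22700\right) = \left(2012 - 6 \cdot 331^{2}\right) + \left(-139390 - 64641\right) \left(-140569 + 22700\right) = \left(2012 - 657366\right) - -24048929939 = \left(2012 - 657366\right) + 24048929939 = -655354 + 24048929939 = 24048274585$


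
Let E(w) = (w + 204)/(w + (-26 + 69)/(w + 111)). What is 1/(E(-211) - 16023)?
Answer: -21143/338773589 ≈ -6.2410e-5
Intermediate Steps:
E(w) = (204 + w)/(w + 43/(111 + w))
1/(E(-211) - 16023) = 1/((22644 + (-211)² + 315*(-211))/(43 + (-211)² + 111*(-211)) - 16023) = 1/((22644 + 44521 - 66465)/(43 + 44521 - 23421) - 16023) = 1/(700/21143 - 16023) = 1/(-338773589/21143) = -21143/338773589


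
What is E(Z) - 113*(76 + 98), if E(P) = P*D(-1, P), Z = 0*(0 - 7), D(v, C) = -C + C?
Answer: -19662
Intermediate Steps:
D(v, C) = 0
Z = 0 (Z = 0*(-7) = 0)
E(P) = 0 (E(P) = P*0 = 0)
E(Z) - 113*(76 + 98) = 0 - 113*(76 + 98) = 0 - 113*174 = 0 - 1*19662 = 0 - 19662 = -19662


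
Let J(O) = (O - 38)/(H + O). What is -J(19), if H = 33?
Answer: 19/52 ≈ 0.36538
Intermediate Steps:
J(O) = (-38 + O)/(33 + O) (J(O) = (O - 38)/(33 + O) = (-38 + O)/(33 + O))
-J(19) = -(-38 + 19)/(33 + 19) = -(-19)/52 = -1*(-19/52) = 19/52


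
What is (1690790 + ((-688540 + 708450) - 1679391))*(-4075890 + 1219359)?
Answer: -89435129079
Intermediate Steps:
(1690790 + ((-688540 + 708450) - 1679391))*(-4075890 + 1219359) = (1690790 + (19910 - 1679391))*(-2856531) = (1690790 - 1659481)*(-2856531) = 31309*(-2856531) = -89435129079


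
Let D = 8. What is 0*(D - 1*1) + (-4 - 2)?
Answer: -6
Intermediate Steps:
0*(D - 1*1) + (-4 - 2) = 0*(8 - 1*1) + (-4 - 2) = 0*(8 - 1) - 6 = 0*7 - 6 = 0 - 6 = -6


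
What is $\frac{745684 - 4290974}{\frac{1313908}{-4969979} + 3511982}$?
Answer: $- \frac{1762001684891}{1745447547447} \approx -1.0095$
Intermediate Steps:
$\frac{745684 - 4290974}{\frac{1313908}{-4969979} + 3511982} = - \frac{3545290}{1313908 \left(- \frac{1}{4969979}\right) + 3511982} = - \frac{3545290}{- \frac{1313908}{4969979} + 3511982} = - \frac{3545290}{\frac{17454475474470}{4969979}} = \left(-3545290\right) \frac{4969979}{17454475474470} = - \frac{1762001684891}{1745447547447}$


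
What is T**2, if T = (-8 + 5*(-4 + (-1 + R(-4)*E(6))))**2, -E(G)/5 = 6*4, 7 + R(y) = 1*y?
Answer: 1859807801489121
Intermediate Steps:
R(y) = -7 + y (R(y) = -7 + 1*y = -7 + y)
E(G) = -120 (E(G) = -30*4 = -5*24 = -120)
T = 43125489 (T = (-8 + 5*(-4 + (-1 + (-7 - 4)*(-120))))**2 = (-8 + 5*(-4 + (-1 - 11*(-120))))**2 = (-8 + 5*(-4 + (-1 + 1320)))**2 = (-8 + 5*(-4 + 1319))**2 = (-8 + 5*1315)**2 = (-8 + 6575)**2 = 6567**2 = 43125489)
T**2 = 43125489**2 = 1859807801489121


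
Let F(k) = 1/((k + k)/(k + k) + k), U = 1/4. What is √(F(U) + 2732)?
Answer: 4*√4270/5 ≈ 52.276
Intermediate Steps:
U = ¼ ≈ 0.25000
F(k) = 1/(1 + k) (F(k) = 1/((2*k)/((2*k)) + k) = 1/((2*k)*(1/(2*k)) + k) = 1/(1 + k))
√(F(U) + 2732) = √(1/(1 + ¼) + 2732) = √(1/(5/4) + 2732) = √(⅘ + 2732) = √(13664/5) = 4*√4270/5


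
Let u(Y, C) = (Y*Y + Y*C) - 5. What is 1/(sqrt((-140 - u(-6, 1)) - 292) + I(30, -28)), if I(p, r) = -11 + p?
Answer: 19/818 - I*sqrt(457)/818 ≈ 0.023227 - 0.026134*I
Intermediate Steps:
u(Y, C) = -5 + Y**2 + C*Y (u(Y, C) = (Y**2 + C*Y) - 5 = -5 + Y**2 + C*Y)
1/(sqrt((-140 - u(-6, 1)) - 292) + I(30, -28)) = 1/(sqrt((-140 - (-5 + (-6)**2 + 1*(-6))) - 292) + (-11 + 30)) = 1/(sqrt((-140 - (-5 + 36 - 6)) - 292) + 19) = 1/(sqrt((-140 - 1*25) - 292) + 19) = 1/(sqrt((-140 - 25) - 292) + 19) = 1/(sqrt(-165 - 292) + 19) = 1/(sqrt(-457) + 19) = 1/(I*sqrt(457) + 19) = 1/(19 + I*sqrt(457))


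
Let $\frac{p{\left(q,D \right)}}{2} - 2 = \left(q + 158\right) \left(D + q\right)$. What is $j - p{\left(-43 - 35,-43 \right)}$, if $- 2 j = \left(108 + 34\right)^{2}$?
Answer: $9274$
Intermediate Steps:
$p{\left(q,D \right)} = 4 + 2 \left(158 + q\right) \left(D + q\right)$ ($p{\left(q,D \right)} = 4 + 2 \left(q + 158\right) \left(D + q\right) = 4 + 2 \left(158 + q\right) \left(D + q\right)$)
$j = -10082$ ($j = - \frac{\left(108 + 34\right)^{2}}{2} = - \frac{142^{2}}{2} = \left(- \frac{1}{2}\right) 20164 = -10082$)
$j - p{\left(-43 - 35,-43 \right)} = -10082 - \left(4 + 2 \left(-43 - 35\right)^{2} + 316 \left(-43\right) + 316 \left(-43 - 35\right) + 2 \left(-43\right) \left(-43 - 35\right)\right) = -10082 - \left(4 + 2 \left(-43 - 35\right)^{2} - 13588 + 316 \left(-43 - 35\right) + 2 \left(-43\right) \left(-43 - 35\right)\right) = -10082 - \left(4 + 2 \left(-78\right)^{2} - 13588 + 316 \left(-78\right) + 2 \left(-43\right) \left(-78\right)\right) = -10082 - \left(4 + 2 \cdot 6084 - 13588 - 24648 + 6708\right) = -10082 - \left(4 + 12168 - 13588 - 24648 + 6708\right) = -10082 - -19356 = -10082 + 19356 = 9274$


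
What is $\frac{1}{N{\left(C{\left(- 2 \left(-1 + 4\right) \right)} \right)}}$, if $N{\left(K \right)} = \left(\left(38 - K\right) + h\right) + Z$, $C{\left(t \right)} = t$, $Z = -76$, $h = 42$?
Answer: $\frac{1}{10} \approx 0.1$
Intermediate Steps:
$N{\left(K \right)} = 4 - K$ ($N{\left(K \right)} = \left(\left(38 - K\right) + 42\right) - 76 = \left(80 - K\right) - 76 = 4 - K$)
$\frac{1}{N{\left(C{\left(- 2 \left(-1 + 4\right) \right)} \right)}} = \frac{1}{4 - - 2 \left(-1 + 4\right)} = \frac{1}{4 - \left(-2\right) 3} = \frac{1}{4 - -6} = \frac{1}{4 + 6} = \frac{1}{10}$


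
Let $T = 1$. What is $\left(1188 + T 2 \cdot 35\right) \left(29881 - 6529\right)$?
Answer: $29376816$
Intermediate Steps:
$\left(1188 + T 2 \cdot 35\right) \left(29881 - 6529\right) = \left(1188 + 1 \cdot 2 \cdot 35\right) \left(29881 - 6529\right) = \left(1188 + 2 \cdot 35\right) 23352 = \left(1188 + 70\right) 23352 = 1258 \cdot 23352 = 29376816$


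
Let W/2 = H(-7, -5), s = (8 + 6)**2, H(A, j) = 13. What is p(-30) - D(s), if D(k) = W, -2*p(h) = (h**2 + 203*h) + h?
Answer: 2584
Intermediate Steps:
s = 196 (s = 14**2 = 196)
W = 26 (W = 2*13 = 26)
p(h) = -102*h - h**2/2 (p(h) = -((h**2 + 203*h) + h)/2 = -(h**2 + 204*h)/2 = -102*h - h**2/2)
D(k) = 26
p(-30) - D(s) = -1/2*(-30)*(204 - 30) - 1*26 = -1/2*(-30)*174 - 26 = 2610 - 26 = 2584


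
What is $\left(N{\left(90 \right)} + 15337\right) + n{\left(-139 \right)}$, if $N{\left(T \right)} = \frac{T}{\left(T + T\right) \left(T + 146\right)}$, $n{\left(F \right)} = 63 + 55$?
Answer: $\frac{7294761}{472} \approx 15455.0$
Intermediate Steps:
$n{\left(F \right)} = 118$
$N{\left(T \right)} = \frac{1}{2 \left(146 + T\right)}$ ($N{\left(T \right)} = \frac{T}{2 T \left(146 + T\right)} = T \frac{1}{2 T \left(146 + T\right)} = \frac{1}{2 \left(146 + T\right)}$)
$\left(N{\left(90 \right)} + 15337\right) + n{\left(-139 \right)} = \left(\frac{1}{2 \left(146 + 90\right)} + 15337\right) + 118 = \left(\frac{1}{2 \cdot 236} + 15337\right) + 118 = \left(\frac{1}{2} \cdot \frac{1}{236} + 15337\right) + 118 = \left(\frac{1}{472} + 15337\right) + 118 = \frac{7239065}{472} + 118 = \frac{7294761}{472}$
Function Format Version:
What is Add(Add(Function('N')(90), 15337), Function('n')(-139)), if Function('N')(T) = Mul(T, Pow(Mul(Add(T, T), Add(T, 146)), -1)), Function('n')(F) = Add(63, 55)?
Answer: Rational(7294761, 472) ≈ 15455.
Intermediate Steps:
Function('n')(F) = 118
Function('N')(T) = Mul(Rational(1, 2), Pow(Add(146, T), -1)) (Function('N')(T) = Mul(T, Pow(Mul(Mul(2, T), Add(146, T)), -1)) = Mul(T, Pow(Mul(2, T, Add(146, T)), -1)) = Mul(T, Mul(Rational(1, 2), Pow(T, -1), Pow(Add(146, T), -1))) = Mul(Rational(1, 2), Pow(Add(146, T), -1)))
Add(Add(Function('N')(90), 15337), Function('n')(-139)) = Add(Add(Mul(Rational(1, 2), Pow(Add(146, 90), -1)), 15337), 118) = Add(Add(Mul(Rational(1, 2), Pow(236, -1)), 15337), 118) = Add(Add(Mul(Rational(1, 2), Rational(1, 236)), 15337), 118) = Add(Add(Rational(1, 472), 15337), 118) = Add(Rational(7239065, 472), 118) = Rational(7294761, 472)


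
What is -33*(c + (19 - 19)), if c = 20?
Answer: -660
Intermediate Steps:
-33*(c + (19 - 19)) = -33*(20 + (19 - 19)) = -33*(20 + 0) = -33*20 = -660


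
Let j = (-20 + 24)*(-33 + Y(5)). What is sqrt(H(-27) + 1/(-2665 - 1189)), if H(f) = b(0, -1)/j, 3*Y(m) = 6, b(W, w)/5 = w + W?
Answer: sqrt(571862301)/119474 ≈ 0.20016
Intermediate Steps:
b(W, w) = 5*W + 5*w (b(W, w) = 5*(w + W) = 5*(W + w) = 5*W + 5*w)
Y(m) = 2 (Y(m) = (1/3)*6 = 2)
j = -124 (j = (-20 + 24)*(-33 + 2) = 4*(-31) = -124)
H(f) = 5/124 (H(f) = (5*0 + 5*(-1))/(-124) = (0 - 5)*(-1/124) = -5*(-1/124) = 5/124)
sqrt(H(-27) + 1/(-2665 - 1189)) = sqrt(5/124 + 1/(-2665 - 1189)) = sqrt(5/124 + 1/(-3854)) = sqrt(5/124 - 1/3854) = sqrt(9573/238948) = sqrt(571862301)/119474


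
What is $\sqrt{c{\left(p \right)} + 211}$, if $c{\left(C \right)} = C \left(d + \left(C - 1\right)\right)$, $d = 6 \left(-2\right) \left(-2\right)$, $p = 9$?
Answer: $\sqrt{499} \approx 22.338$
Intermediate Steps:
$d = 24$ ($d = \left(-12\right) \left(-2\right) = 24$)
$c{\left(C \right)} = C \left(23 + C\right)$ ($c{\left(C \right)} = C \left(24 + \left(C - 1\right)\right) = C \left(24 + \left(-1 + C\right)\right) = C \left(23 + C\right)$)
$\sqrt{c{\left(p \right)} + 211} = \sqrt{9 \left(23 + 9\right) + 211} = \sqrt{9 \cdot 32 + 211} = \sqrt{288 + 211} = \sqrt{499}$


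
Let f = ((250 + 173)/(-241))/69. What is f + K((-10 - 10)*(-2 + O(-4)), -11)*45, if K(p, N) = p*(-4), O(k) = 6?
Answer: 79819059/5543 ≈ 14400.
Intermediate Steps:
K(p, N) = -4*p
f = -141/5543 (f = (423*(-1/241))*(1/69) = -423/241*1/69 = -141/5543 ≈ -0.025437)
f + K((-10 - 10)*(-2 + O(-4)), -11)*45 = -141/5543 - 4*(-10 - 10)*(-2 + 6)*45 = -141/5543 - (-80)*4*45 = -141/5543 - 4*(-80)*45 = -141/5543 + 320*45 = -141/5543 + 14400 = 79819059/5543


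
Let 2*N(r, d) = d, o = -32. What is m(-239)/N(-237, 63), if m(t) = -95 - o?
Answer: -2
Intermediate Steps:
m(t) = -63 (m(t) = -95 - 1*(-32) = -95 + 32 = -63)
N(r, d) = d/2
m(-239)/N(-237, 63) = -63/((½)*63) = -63/63/2 = -63*2/63 = -2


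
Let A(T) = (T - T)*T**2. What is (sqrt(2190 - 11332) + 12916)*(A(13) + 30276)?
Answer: 391044816 + 30276*I*sqrt(9142) ≈ 3.9104e+8 + 2.8948e+6*I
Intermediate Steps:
A(T) = 0 (A(T) = 0*T**2 = 0)
(sqrt(2190 - 11332) + 12916)*(A(13) + 30276) = (sqrt(2190 - 11332) + 12916)*(0 + 30276) = (sqrt(-9142) + 12916)*30276 = (I*sqrt(9142) + 12916)*30276 = (12916 + I*sqrt(9142))*30276 = 391044816 + 30276*I*sqrt(9142)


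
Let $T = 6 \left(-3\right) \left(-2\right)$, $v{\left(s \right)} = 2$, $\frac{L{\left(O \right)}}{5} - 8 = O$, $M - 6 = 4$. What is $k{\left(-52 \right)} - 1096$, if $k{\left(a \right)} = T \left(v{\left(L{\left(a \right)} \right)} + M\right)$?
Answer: $-664$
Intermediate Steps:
$M = 10$ ($M = 6 + 4 = 10$)
$L{\left(O \right)} = 40 + 5 O$
$T = 36$ ($T = \left(-18\right) \left(-2\right) = 36$)
$k{\left(a \right)} = 432$ ($k{\left(a \right)} = 36 \left(2 + 10\right) = 36 \cdot 12 = 432$)
$k{\left(-52 \right)} - 1096 = 432 - 1096 = -664$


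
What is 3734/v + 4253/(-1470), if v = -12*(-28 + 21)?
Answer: 10182/245 ≈ 41.559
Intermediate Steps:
v = 84 (v = -12*(-7) = 84)
3734/v + 4253/(-1470) = 3734/84 + 4253/(-1470) = 3734*(1/84) + 4253*(-1/1470) = 1867/42 - 4253/1470 = 10182/245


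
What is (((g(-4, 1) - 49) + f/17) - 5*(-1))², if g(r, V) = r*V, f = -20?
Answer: 698896/289 ≈ 2418.3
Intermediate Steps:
g(r, V) = V*r
(((g(-4, 1) - 49) + f/17) - 5*(-1))² = (((1*(-4) - 49) - 20/17) - 5*(-1))² = (((-4 - 49) - 20*1/17) + 5)² = ((-53 - 20/17) + 5)² = (-921/17 + 5)² = (-836/17)² = 698896/289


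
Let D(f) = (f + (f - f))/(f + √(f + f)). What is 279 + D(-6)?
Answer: 1119/4 + I*√3/4 ≈ 279.75 + 0.43301*I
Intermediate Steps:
D(f) = f/(f + √2*√f) (D(f) = (f + 0)/(f + √(2*f)) = f/(f + √2*√f))
279 + D(-6) = 279 - 6/(-6 + √2*√(-6)) = 279 - 6/(-6 + √2*(I*√6)) = 279 - 6/(-6 + 2*I*√3)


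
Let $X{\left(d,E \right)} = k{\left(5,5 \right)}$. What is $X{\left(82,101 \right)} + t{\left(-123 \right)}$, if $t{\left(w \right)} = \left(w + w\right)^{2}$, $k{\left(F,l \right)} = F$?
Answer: $60521$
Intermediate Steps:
$X{\left(d,E \right)} = 5$
$t{\left(w \right)} = 4 w^{2}$ ($t{\left(w \right)} = \left(2 w\right)^{2} = 4 w^{2}$)
$X{\left(82,101 \right)} + t{\left(-123 \right)} = 5 + 4 \left(-123\right)^{2} = 5 + 4 \cdot 15129 = 5 + 60516 = 60521$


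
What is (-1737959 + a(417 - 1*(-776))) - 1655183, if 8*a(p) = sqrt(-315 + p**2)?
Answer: -3393142 + sqrt(1422934)/8 ≈ -3.3930e+6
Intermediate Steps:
a(p) = sqrt(-315 + p**2)/8
(-1737959 + a(417 - 1*(-776))) - 1655183 = (-1737959 + sqrt(-315 + (417 - 1*(-776))**2)/8) - 1655183 = (-1737959 + sqrt(-315 + (417 + 776)**2)/8) - 1655183 = (-1737959 + sqrt(-315 + 1193**2)/8) - 1655183 = (-1737959 + sqrt(-315 + 1423249)/8) - 1655183 = (-1737959 + sqrt(1422934)/8) - 1655183 = -3393142 + sqrt(1422934)/8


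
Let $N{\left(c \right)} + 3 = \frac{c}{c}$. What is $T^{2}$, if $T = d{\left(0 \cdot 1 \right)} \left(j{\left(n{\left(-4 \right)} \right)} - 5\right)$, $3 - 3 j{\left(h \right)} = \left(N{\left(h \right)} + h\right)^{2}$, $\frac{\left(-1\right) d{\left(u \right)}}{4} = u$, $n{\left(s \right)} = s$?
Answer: $0$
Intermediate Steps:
$N{\left(c \right)} = -2$ ($N{\left(c \right)} = -3 + \frac{c}{c} = -3 + 1 = -2$)
$d{\left(u \right)} = - 4 u$
$j{\left(h \right)} = 1 - \frac{\left(-2 + h\right)^{2}}{3}$
$T = 0$ ($T = - 4 \cdot 0 \cdot 1 \left(\left(1 - \frac{\left(-2 - 4\right)^{2}}{3}\right) - 5\right) = \left(-4\right) 0 \left(\left(1 - \frac{\left(-6\right)^{2}}{3}\right) - 5\right) = 0 \left(\left(1 - 12\right) - 5\right) = 0 \left(-11 - 5\right) = 0 \left(-16\right) = 0$)
$T^{2} = 0^{2} = 0$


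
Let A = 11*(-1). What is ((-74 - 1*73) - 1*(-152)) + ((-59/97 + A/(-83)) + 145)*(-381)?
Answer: -443278010/8051 ≈ -55059.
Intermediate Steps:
A = -11
((-74 - 1*73) - 1*(-152)) + ((-59/97 + A/(-83)) + 145)*(-381) = ((-74 - 1*73) - 1*(-152)) + ((-59/97 - 11/(-83)) + 145)*(-381) = ((-74 - 73) + 152) + ((-59*1/97 - 11*(-1/83)) + 145)*(-381) = (-147 + 152) + ((-59/97 + 11/83) + 145)*(-381) = 5 + (-3830/8051 + 145)*(-381) = 5 + (1163565/8051)*(-381) = 5 - 443318265/8051 = -443278010/8051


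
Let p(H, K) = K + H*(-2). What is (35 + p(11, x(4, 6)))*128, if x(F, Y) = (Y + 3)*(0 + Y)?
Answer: 8576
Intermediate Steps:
x(F, Y) = Y*(3 + Y) (x(F, Y) = (3 + Y)*Y = Y*(3 + Y))
p(H, K) = K - 2*H
(35 + p(11, x(4, 6)))*128 = (35 + (6*(3 + 6) - 2*11))*128 = (35 + (6*9 - 22))*128 = (35 + (54 - 22))*128 = (35 + 32)*128 = 67*128 = 8576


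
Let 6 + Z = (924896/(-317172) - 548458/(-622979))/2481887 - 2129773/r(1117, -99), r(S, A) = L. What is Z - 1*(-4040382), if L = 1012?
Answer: 501032947192021347281439347/124071140219651400468 ≈ 4.0383e+6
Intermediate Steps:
r(S, A) = 1012
Z = -261854470934217444259429/124071140219651400468 (Z = -6 + ((924896/(-317172) - 548458/(-622979))/2481887 - 2129773/1012) = -6 + ((924896*(-1/317172) - 548458*(-1/622979))*(1/2481887) - 2129773*1/1012) = -6 + ((-231224/79293 + 548458/622979)*(1/2481887) - 2129773/1012) = -6 + (-100558816102/49397873847*1/2481887 - 2129773/1012) = -6 + (-100558816102/122599940928509289 - 2129773/1012) = -6 - 261110044092899535856621/124071140219651400468 = -261854470934217444259429/124071140219651400468 ≈ -2110.5)
Z - 1*(-4040382) = -261854470934217444259429/124071140219651400468 - 1*(-4040382) = -261854470934217444259429/124071140219651400468 + 4040382 = 501032947192021347281439347/124071140219651400468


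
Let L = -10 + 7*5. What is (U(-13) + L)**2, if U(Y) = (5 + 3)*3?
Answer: 2401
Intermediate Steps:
U(Y) = 24 (U(Y) = 8*3 = 24)
L = 25 (L = -10 + 35 = 25)
(U(-13) + L)**2 = (24 + 25)**2 = 49**2 = 2401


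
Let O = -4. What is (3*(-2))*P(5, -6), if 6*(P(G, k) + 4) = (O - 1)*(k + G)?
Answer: 19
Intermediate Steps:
P(G, k) = -4 - 5*G/6 - 5*k/6 (P(G, k) = -4 + ((-4 - 1)*(k + G))/6 = -4 + (-5*(G + k))/6 = -4 + (-5*G - 5*k)/6 = -4 + (-5*G/6 - 5*k/6) = -4 - 5*G/6 - 5*k/6)
(3*(-2))*P(5, -6) = (3*(-2))*(-4 - ⅚*5 - ⅚*(-6)) = -6*(-4 - 25/6 + 5) = -6*(-19/6) = 19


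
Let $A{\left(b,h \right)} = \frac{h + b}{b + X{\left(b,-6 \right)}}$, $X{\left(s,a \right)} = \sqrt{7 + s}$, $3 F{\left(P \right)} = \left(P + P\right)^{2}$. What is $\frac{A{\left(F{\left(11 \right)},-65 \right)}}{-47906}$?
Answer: $- \frac{4114}{327932069} + \frac{17 \sqrt{1515}}{655864138} \approx -1.1536 \cdot 10^{-5}$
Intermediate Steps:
$F{\left(P \right)} = \frac{4 P^{2}}{3}$ ($F{\left(P \right)} = \frac{\left(P + P\right)^{2}}{3} = \frac{\left(2 P\right)^{2}}{3} = \frac{4 P^{2}}{3}$)
$A{\left(b,h \right)} = \frac{b + h}{b + \sqrt{7 + b}}$ ($A{\left(b,h \right)} = \frac{h + b}{b + \sqrt{7 + b}} = \frac{b + h}{b + \sqrt{7 + b}}$)
$\frac{A{\left(F{\left(11 \right)},-65 \right)}}{-47906} = \frac{\frac{1}{\frac{4 \cdot 11^{2}}{3} + \sqrt{7 + \frac{4 \cdot 11^{2}}{3}}} \left(\frac{4 \cdot 11^{2}}{3} - 65\right)}{-47906} = \frac{\frac{4}{3} \cdot 121 - 65}{\frac{4}{3} \cdot 121 + \sqrt{7 + \frac{4}{3} \cdot 121}} \left(- \frac{1}{47906}\right) = \frac{\frac{484}{3} - 65}{\frac{484}{3} + \sqrt{7 + \frac{484}{3}}} \left(- \frac{1}{47906}\right) = \frac{1}{\frac{484}{3} + \sqrt{\frac{505}{3}}} \cdot \frac{289}{3} \left(- \frac{1}{47906}\right) = \frac{1}{\frac{484}{3} + \frac{\sqrt{1515}}{3}} \cdot \frac{289}{3} \left(- \frac{1}{47906}\right) = \frac{289}{3 \left(\frac{484}{3} + \frac{\sqrt{1515}}{3}\right)} \left(- \frac{1}{47906}\right) = - \frac{17}{8454 \left(\frac{484}{3} + \frac{\sqrt{1515}}{3}\right)}$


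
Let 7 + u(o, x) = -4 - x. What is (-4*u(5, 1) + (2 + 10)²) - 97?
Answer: 95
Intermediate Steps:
u(o, x) = -11 - x (u(o, x) = -7 + (-4 - x) = -11 - x)
(-4*u(5, 1) + (2 + 10)²) - 97 = (-4*(-11 - 1*1) + (2 + 10)²) - 97 = (-4*(-11 - 1) + 12²) - 97 = (-4*(-12) + 144) - 97 = (48 + 144) - 97 = 192 - 97 = 95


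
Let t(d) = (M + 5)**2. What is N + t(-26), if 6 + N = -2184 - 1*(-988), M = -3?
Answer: -1198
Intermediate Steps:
t(d) = 4 (t(d) = (-3 + 5)**2 = 2**2 = 4)
N = -1202 (N = -6 + (-2184 - 1*(-988)) = -6 + (-2184 + 988) = -6 - 1196 = -1202)
N + t(-26) = -1202 + 4 = -1198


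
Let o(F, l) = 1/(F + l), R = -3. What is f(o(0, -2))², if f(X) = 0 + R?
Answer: 9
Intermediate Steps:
f(X) = -3 (f(X) = 0 - 3 = -3)
f(o(0, -2))² = (-3)² = 9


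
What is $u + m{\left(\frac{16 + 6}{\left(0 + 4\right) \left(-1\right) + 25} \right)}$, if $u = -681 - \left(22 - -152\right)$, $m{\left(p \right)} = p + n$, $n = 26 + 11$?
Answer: $- \frac{17156}{21} \approx -816.95$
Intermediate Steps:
$n = 37$
$m{\left(p \right)} = 37 + p$ ($m{\left(p \right)} = p + 37 = 37 + p$)
$u = -855$ ($u = -681 - \left(22 + 152\right) = -681 - 174 = -855$)
$u + m{\left(\frac{16 + 6}{\left(0 + 4\right) \left(-1\right) + 25} \right)} = -855 + \left(37 + \frac{16 + 6}{\left(0 + 4\right) \left(-1\right) + 25}\right) = -855 + \left(37 + \frac{22}{4 \left(-1\right) + 25}\right) = -855 + \left(37 + \frac{22}{-4 + 25}\right) = -855 + \left(37 + \frac{22}{21}\right) = -855 + \frac{799}{21} = - \frac{17156}{21}$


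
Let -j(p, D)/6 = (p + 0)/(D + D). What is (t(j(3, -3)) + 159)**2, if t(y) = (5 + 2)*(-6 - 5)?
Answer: 6724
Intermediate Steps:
j(p, D) = -3*p/D (j(p, D) = -6*(p + 0)/(D + D) = -6*p/(2*D) = -6*p*1/(2*D) = -3*p/D)
t(y) = -77 (t(y) = 7*(-11) = -77)
(t(j(3, -3)) + 159)**2 = (-77 + 159)**2 = 82**2 = 6724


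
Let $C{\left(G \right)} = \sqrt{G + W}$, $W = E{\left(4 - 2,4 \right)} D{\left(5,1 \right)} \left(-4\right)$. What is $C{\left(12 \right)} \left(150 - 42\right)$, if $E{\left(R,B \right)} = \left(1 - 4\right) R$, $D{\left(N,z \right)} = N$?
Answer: $216 \sqrt{33} \approx 1240.8$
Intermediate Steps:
$E{\left(R,B \right)} = - 3 R$
$W = 120$ ($W = - 3 \left(4 - 2\right) 5 \left(-4\right) = \left(-3\right) 2 \cdot 5 \left(-4\right) = \left(-6\right) 5 \left(-4\right) = \left(-30\right) \left(-4\right) = 120$)
$C{\left(G \right)} = \sqrt{120 + G}$ ($C{\left(G \right)} = \sqrt{G + 120} = \sqrt{120 + G}$)
$C{\left(12 \right)} \left(150 - 42\right) = \sqrt{120 + 12} \left(150 - 42\right) = \sqrt{132} \cdot 108 = 2 \sqrt{33} \cdot 108 = 216 \sqrt{33}$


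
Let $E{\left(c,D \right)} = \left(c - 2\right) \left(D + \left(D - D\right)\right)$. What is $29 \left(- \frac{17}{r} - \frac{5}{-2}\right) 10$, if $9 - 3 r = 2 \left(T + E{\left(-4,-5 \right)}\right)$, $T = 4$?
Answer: $\frac{57565}{59} \approx 975.68$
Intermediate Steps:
$E{\left(c,D \right)} = D \left(-2 + c\right)$ ($E{\left(c,D \right)} = \left(-2 + c\right) \left(D + 0\right) = \left(-2 + c\right) D = D \left(-2 + c\right)$)
$r = - \frac{59}{3}$ ($r = 3 - \frac{2 \left(4 - 5 \left(-2 - 4\right)\right)}{3} = 3 - \frac{2 \left(4 - -30\right)}{3} = 3 - \frac{2 \left(4 + 30\right)}{3} = 3 - \frac{2 \cdot 34}{3} = 3 - \frac{68}{3} = - \frac{59}{3} \approx -19.667$)
$29 \left(- \frac{17}{r} - \frac{5}{-2}\right) 10 = 29 \left(- \frac{17}{- \frac{59}{3}} - \frac{5}{-2}\right) 10 = 29 \left(\left(-17\right) \left(- \frac{3}{59}\right) - - \frac{5}{2}\right) 10 = 29 \left(\frac{51}{59} + \frac{5}{2}\right) 10 = 29 \cdot \frac{397}{118} \cdot 10 = \frac{11513}{118} \cdot 10 = \frac{57565}{59}$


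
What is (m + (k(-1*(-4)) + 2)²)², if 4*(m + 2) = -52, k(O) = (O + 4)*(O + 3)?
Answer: 11215801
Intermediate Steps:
k(O) = (3 + O)*(4 + O) (k(O) = (4 + O)*(3 + O) = (3 + O)*(4 + O))
m = -15 (m = -2 + (¼)*(-52) = -2 - 13 = -15)
(m + (k(-1*(-4)) + 2)²)² = (-15 + ((12 + (-1*(-4))² + 7*(-1*(-4))) + 2)²)² = (-15 + ((12 + 4² + 7*4) + 2)²)² = (-15 + ((12 + 16 + 28) + 2)²)² = (-15 + (56 + 2)²)² = (-15 + 58²)² = (-15 + 3364)² = 3349² = 11215801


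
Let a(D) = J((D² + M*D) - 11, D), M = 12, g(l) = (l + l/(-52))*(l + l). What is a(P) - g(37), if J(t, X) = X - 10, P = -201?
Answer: -75305/26 ≈ -2896.3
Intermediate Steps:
g(l) = 51*l²/26 (g(l) = (l + l*(-1/52))*(2*l) = (l - l/52)*(2*l) = (51*l/52)*(2*l) = 51*l²/26)
J(t, X) = -10 + X
a(D) = -10 + D
a(P) - g(37) = (-10 - 201) - 51*37²/26 = -211 - 51*1369/26 = -211 - 1*69819/26 = -211 - 69819/26 = -75305/26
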